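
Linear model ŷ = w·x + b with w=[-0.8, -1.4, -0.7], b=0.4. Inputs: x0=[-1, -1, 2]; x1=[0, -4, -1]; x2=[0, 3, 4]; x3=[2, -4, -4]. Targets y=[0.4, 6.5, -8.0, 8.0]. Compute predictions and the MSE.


ŷ0 = (-0.8)·(-1) + (-1.4)·(-1) + (-0.7)·(2) + 0.4 = 1.2
ŷ1 = (-0.8)·(0) + (-1.4)·(-4) + (-0.7)·(-1) + 0.4 = 6.7
ŷ2 = (-0.8)·(0) + (-1.4)·(3) + (-0.7)·(4) + 0.4 = -6.6
ŷ3 = (-0.8)·(2) + (-1.4)·(-4) + (-0.7)·(-4) + 0.4 = 7.2
errors² = [0.64, 0.04, 1.96, 0.64]
MSE = 3.2800/4 = 0.82

0.82


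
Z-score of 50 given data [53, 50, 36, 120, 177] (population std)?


μ = 87.2, σ = 53.5066
z = (50 - 87.2)/53.5066 = -0.6952

-0.6952


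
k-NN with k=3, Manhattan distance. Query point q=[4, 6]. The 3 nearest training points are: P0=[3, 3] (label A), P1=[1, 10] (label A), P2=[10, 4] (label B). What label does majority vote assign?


d(q,P0) = 4  (label A)
d(q,P1) = 7  (label A)
d(q,P2) = 8  (label B)
Votes: A=2, B=1
Majority → A

A


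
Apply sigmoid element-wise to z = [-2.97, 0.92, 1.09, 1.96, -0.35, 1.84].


σ(-2.97) = 1/(1+e^2.97) = 0.0488
σ(0.92) = 1/(1+e^-0.92) = 0.715
σ(1.09) = 1/(1+e^-1.09) = 0.7484
σ(1.96) = 1/(1+e^-1.96) = 0.8765
σ(-0.35) = 1/(1+e^0.35) = 0.4134
σ(1.84) = 1/(1+e^-1.84) = 0.8629
result = [0.0488, 0.715, 0.7484, 0.8765, 0.4134, 0.8629]

[0.0488, 0.715, 0.7484, 0.8765, 0.4134, 0.8629]


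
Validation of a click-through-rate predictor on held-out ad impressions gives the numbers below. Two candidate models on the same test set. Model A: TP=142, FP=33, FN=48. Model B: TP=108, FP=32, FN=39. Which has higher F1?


Model A: P=142/175=0.8114, R=142/190=0.7474, F1=2PR/(P+R)=2TP/(2TP+FP+FN)=284/365=0.7781
Model B: P=108/140=0.7714, R=108/147=0.7347, F1=2PR/(P+R)=2TP/(2TP+FP+FN)=216/287=0.7526
0.7781 > 0.7526 → Model A

Model A


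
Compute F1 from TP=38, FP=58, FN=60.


Precision = 38/96 = 0.3958
Recall = 38/98 = 0.3878
F1 = 2·P·R/(P+R) = 2·TP/(2·TP+FP+FN) = 76/(76+58+60) = 76/194 = 0.3918

0.3918


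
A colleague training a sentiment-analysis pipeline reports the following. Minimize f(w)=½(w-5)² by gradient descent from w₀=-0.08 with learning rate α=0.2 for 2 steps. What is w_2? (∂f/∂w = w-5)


step 1: grad = -0.08-5 = -5.08; w = -0.08 - 0.2·(-5.08) = 0.936
step 2: grad = 0.936-5 = -4.064; w = 0.936 - 0.2·(-4.064) = 1.7488

1.7488


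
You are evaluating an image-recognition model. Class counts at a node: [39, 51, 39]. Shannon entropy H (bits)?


Probabilities: [39/129, 51/129, 39/129] ≈ [0.3023, 0.3953, 0.3023]
H = -((39/129)·log₂(39/129) + (51/129)·log₂(51/129) + (39/129)·log₂(39/129))
  = 1.5728 bits

1.5728 bits


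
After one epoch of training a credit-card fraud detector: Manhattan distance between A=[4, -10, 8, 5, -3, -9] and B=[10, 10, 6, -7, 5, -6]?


d = |4-10| + |-10-10| + |8-6| + |5+ 7| + |-3-5| + |-9+ 6|
  = 6 + 20 + 2 + 12 + 8 + 3
  = 51

51


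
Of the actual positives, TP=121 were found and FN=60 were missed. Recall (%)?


Recall = TP/(TP+FN)
= 121/(121+60)
= 121/181 = 66.85%

66.85%


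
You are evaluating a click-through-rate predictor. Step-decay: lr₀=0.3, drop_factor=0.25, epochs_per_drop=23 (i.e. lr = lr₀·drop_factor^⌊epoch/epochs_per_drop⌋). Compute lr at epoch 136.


n_drops = ⌊136/23⌋ = 5
lr = 0.3·0.25^5 = 0.3·0.0009765625 = 0.00029296875

0.00029296875


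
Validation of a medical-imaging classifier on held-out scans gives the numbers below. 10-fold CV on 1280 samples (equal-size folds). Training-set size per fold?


Fold size = 1280/10 = 128
Training per fold = 1280 - 128 = 1152

1152


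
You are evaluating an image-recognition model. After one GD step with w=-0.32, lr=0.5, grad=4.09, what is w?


w_new = w - α·∇
= -0.32 - 0.5·4.09
= -0.32 - 2.045
= -2.365

-2.365


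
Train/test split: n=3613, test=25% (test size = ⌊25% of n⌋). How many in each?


Test = ⌊3613·25/100⌋ = 903
Train = 3613 - 903 = 2710

Train: 2710, Test: 903


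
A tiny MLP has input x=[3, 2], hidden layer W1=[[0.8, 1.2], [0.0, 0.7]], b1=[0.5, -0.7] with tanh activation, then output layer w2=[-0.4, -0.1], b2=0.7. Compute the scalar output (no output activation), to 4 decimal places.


z1[0] = (0.8)·(3) + (1.2)·(2) + 0.5 = 5.3
z1[1] = (0.0)·(3) + (0.7)·(2) - 0.7 = 0.7
h = tanh(z1) = [1.0, 0.6044]
output = (-0.4)·(1.0) + (-0.1)·(0.6044) + 0.7 = 0.2396

0.2396


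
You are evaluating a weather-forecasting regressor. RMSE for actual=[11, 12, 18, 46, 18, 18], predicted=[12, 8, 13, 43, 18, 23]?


MSE = 76/6 = 12.6667
RMSE = √(76/6) = 3.559

3.559


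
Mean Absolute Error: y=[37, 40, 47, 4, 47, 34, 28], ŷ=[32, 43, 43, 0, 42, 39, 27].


Absolute errors: |37-32|=5, |40-43|=3, |47-43|=4, |4-0|=4, |47-42|=5, |34-39|=5, |28-27|=1
Sum = 27
MAE = 27/7 = 27/7

27/7


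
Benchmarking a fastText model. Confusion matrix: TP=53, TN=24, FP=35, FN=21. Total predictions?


Total = TP + TN + FP + FN
= 53 + 24 + 35 + 21
= 133
(Predicted positive: 88, predicted negative: 45)

133


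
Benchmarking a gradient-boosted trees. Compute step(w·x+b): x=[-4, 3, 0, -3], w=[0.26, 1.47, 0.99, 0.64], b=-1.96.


z = (-4)·(0.26) + (3)·(1.47) + (0)·(0.99) + (-3)·(0.64) - 1.96
  = -0.51
step(z) = 0 (z<0)

0


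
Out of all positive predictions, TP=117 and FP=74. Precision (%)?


Precision = TP/(TP+FP)
= 117/(117+74)
= 117/191 = 61.26%

61.26%


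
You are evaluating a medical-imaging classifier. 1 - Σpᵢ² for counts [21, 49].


Probabilities: [21/70, 49/70] ≈ [0.3, 0.7]
Σpᵢ² = (441 + 2401)/70² = 2842/4900
Gini = 1 - Σpᵢ² = 1 - 2842/4900 = 0.42

0.42


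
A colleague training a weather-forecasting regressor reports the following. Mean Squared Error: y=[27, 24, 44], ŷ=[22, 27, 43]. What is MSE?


Squared errors: (27-22)²=25, (24-27)²=9, (44-43)²=1
Sum = 35
MSE = 35/3 = 35/3

35/3


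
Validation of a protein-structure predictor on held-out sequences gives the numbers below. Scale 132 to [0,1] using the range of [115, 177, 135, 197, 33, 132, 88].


min=33, max=197
(132-33)/(197-33) = 99/164 = 0.6037

0.6037


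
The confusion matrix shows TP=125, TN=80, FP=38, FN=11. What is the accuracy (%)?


Accuracy = (TP+TN)/(TP+TN+FP+FN)
= (125+80)/(254)
= 205/254 = 80.71%

80.71%


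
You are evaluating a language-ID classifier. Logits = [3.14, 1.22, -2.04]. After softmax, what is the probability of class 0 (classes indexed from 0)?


Exponentials: e^3.14=23.1039, e^1.22=3.3872, e^-2.04=0.13
Sum = 26.6211
Softmax = [0.8679, 0.1272, 0.0049]
p[0] = 23.1039/26.6211 = 0.8679

0.8679


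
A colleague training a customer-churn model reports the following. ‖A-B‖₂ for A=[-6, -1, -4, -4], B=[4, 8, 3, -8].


d = √((-6-4)² + (-1-8)² + (-4-3)² + (-4+ 8)²)
  = √(100 + 81 + 49 + 16)
  = √246 = 15.6844

15.6844


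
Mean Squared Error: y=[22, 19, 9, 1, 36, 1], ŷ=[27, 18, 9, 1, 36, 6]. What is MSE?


Squared errors: (22-27)²=25, (19-18)²=1, (9-9)²=0, (1-1)²=0, (36-36)²=0, (1-6)²=25
Sum = 51
MSE = 51/6 = 17/2

17/2


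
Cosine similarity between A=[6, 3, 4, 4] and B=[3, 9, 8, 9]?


A·B = 6·3 + 3·9 + 4·8 + 4·9 = 113
‖A‖ = √77 = 8.775, ‖B‖ = √235 = 15.3297
cos = 113/(√77·√235) = 113/√18095 = 0.84

0.84


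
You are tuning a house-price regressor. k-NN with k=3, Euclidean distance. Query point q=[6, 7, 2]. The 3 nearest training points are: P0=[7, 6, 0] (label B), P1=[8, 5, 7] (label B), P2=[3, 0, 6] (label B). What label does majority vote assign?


d(q,P0) = 2.4495  (label B)
d(q,P1) = 5.7446  (label B)
d(q,P2) = 8.6023  (label B)
Votes: A=0, B=3
Majority → B

B


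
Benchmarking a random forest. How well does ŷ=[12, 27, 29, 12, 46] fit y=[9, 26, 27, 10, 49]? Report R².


ȳ = 24.2
SS_res = Σ(y-ŷ)² = 27
SS_tot = Σ(y-ȳ)² = 1058.8
R² = 1 - SS_res/SS_tot = 1 - 0.0255 = 0.9745

0.9745


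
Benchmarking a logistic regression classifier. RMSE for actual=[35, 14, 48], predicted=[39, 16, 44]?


MSE = 36/3 = 12
RMSE = √(36/3) = 3.4641

3.4641


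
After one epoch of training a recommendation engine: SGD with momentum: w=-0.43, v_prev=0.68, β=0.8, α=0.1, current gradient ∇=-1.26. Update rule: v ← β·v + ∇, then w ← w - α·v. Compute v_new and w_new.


v_new = 0.8·0.68 - 1.26 = 0.544 - 1.26 = -0.716
w_new = -0.43 - 0.1·-0.716 = -0.43 + 0.0716 = -0.3584

v_new=-0.716, w_new=-0.3584


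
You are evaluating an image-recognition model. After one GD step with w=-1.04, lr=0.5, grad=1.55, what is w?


w_new = w - α·∇
= -1.04 - 0.5·1.55
= -1.04 - 0.775
= -1.815

-1.815


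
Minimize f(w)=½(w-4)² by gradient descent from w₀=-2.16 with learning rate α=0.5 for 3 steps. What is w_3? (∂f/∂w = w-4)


step 1: grad = -2.16-4 = -6.16; w = -2.16 - 0.5·(-6.16) = 0.92
step 2: grad = 0.92-4 = -3.08; w = 0.92 - 0.5·(-3.08) = 2.46
step 3: grad = 2.46-4 = -1.54; w = 2.46 - 0.5·(-1.54) = 3.23

3.23


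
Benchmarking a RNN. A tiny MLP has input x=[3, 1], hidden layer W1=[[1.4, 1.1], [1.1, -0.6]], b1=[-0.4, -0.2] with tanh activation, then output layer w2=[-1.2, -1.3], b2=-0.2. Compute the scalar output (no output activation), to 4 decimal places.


z1[0] = (1.4)·(3) + (1.1)·(1) - 0.4 = 4.9
z1[1] = (1.1)·(3) + (-0.6)·(1) - 0.2 = 2.5
h = tanh(z1) = [0.9999, 0.9866]
output = (-1.2)·(0.9999) + (-1.3)·(0.9866) - 0.2 = -2.6825

-2.6825


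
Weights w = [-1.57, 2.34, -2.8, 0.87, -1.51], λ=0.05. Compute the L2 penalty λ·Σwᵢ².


‖w‖₂² = (-1.57)² + (2.34)² + (-2.8)² + (0.87)² + (-1.51)²
     = 2.4649 + 5.4756 + 7.84 + 0.7569 + 2.2801
     = 18.8175
λ·‖w‖₂² = 0.05·18.8175 = 0.940875

0.940875


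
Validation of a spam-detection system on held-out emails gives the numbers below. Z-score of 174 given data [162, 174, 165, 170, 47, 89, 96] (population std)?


μ = 129, σ = 47.0623
z = (174 - 129)/47.0623 = 0.9562

0.9562


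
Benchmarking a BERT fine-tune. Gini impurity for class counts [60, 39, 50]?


Probabilities: [60/149, 39/149, 50/149] ≈ [0.4027, 0.2617, 0.3356]
Σpᵢ² = (3600 + 1521 + 2500)/149² = 7621/22201
Gini = 1 - Σpᵢ² = 1 - 7621/22201 = 0.6567

0.6567


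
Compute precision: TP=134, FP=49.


Precision = TP/(TP+FP)
= 134/(134+49)
= 134/183 = 73.22%

73.22%


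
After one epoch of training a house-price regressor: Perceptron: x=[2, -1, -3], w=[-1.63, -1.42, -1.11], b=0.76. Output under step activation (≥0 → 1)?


z = (2)·(-1.63) + (-1)·(-1.42) + (-3)·(-1.11) + 0.76
  = 2.25
step(z) = 1 (z≥0)

1


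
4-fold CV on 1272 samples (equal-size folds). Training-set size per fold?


Fold size = 1272/4 = 318
Training per fold = 1272 - 318 = 954

954


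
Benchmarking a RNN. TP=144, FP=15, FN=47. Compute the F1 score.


Precision = 144/159 = 0.9057
Recall = 144/191 = 0.7539
F1 = 2·P·R/(P+R) = 2·TP/(2·TP+FP+FN) = 288/(288+15+47) = 288/350 = 0.8229

0.8229


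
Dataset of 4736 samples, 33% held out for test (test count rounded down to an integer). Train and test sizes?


Test = ⌊4736·33/100⌋ = 1562
Train = 4736 - 1562 = 3174

Train: 3174, Test: 1562


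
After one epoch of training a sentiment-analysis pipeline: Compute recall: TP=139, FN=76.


Recall = TP/(TP+FN)
= 139/(139+76)
= 139/215 = 64.65%

64.65%


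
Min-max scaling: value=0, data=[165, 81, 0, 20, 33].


min=0, max=165
(0-0)/(165-0) = 0/165 = 0.0

0.0


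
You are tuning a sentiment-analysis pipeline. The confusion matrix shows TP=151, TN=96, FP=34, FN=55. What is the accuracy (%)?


Accuracy = (TP+TN)/(TP+TN+FP+FN)
= (151+96)/(336)
= 247/336 = 73.51%

73.51%


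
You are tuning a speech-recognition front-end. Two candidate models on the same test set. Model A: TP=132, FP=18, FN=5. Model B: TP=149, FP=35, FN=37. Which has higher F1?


Model A: P=132/150=0.88, R=132/137=0.9635, F1=2PR/(P+R)=2TP/(2TP+FP+FN)=264/287=0.9199
Model B: P=149/184=0.8098, R=149/186=0.8011, F1=2PR/(P+R)=2TP/(2TP+FP+FN)=298/370=0.8054
0.9199 > 0.8054 → Model A

Model A


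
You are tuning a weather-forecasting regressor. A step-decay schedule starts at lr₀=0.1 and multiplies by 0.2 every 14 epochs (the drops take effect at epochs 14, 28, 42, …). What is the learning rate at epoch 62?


n_drops = ⌊62/14⌋ = 4
lr = 0.1·0.2^4 = 0.1·0.0016 = 0.00016

0.00016


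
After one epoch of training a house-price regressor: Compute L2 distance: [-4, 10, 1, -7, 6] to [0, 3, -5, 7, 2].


d = √((-4-0)² + (10-3)² + (1+ 5)² + (-7-7)² + (6-2)²)
  = √(16 + 49 + 36 + 196 + 16)
  = √313 = 17.6918

17.6918


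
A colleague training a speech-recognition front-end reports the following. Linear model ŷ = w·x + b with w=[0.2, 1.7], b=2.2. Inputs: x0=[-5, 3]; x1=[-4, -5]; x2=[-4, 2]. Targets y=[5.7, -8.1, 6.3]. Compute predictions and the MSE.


ŷ0 = (0.2)·(-5) + (1.7)·(3) + 2.2 = 6.3
ŷ1 = (0.2)·(-4) + (1.7)·(-5) + 2.2 = -7.1
ŷ2 = (0.2)·(-4) + (1.7)·(2) + 2.2 = 4.8
errors² = [0.36, 1.0, 2.25]
MSE = 3.6100/3 = 1.2033

1.2033


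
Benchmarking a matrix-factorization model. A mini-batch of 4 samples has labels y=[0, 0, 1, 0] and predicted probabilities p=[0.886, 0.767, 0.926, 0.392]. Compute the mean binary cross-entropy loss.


L[0] = -ln(1-0.886) = -ln(0.114) = 2.1716
L[1] = -ln(1-0.767) = -ln(0.233) = 1.4567
L[2] = -ln(0.926) = 0.0769
L[3] = -ln(1-0.392) = -ln(0.608) = 0.4976
mean = (2.1716 + 1.4567 + 0.0769 + 0.4976)/4 = 1.0507

1.0507


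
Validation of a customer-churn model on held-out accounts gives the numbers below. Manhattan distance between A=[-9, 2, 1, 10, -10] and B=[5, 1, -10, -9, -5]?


d = |-9-5| + |2-1| + |1+ 10| + |10+ 9| + |-10+ 5|
  = 14 + 1 + 11 + 19 + 5
  = 50

50


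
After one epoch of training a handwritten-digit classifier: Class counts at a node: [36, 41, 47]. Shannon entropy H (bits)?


Probabilities: [36/124, 41/124, 47/124] ≈ [0.2903, 0.3306, 0.379]
H = -((36/124)·log₂(36/124) + (41/124)·log₂(41/124) + (47/124)·log₂(47/124))
  = 1.5764 bits

1.5764 bits


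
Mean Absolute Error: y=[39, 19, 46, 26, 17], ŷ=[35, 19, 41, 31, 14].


Absolute errors: |39-35|=4, |19-19|=0, |46-41|=5, |26-31|=5, |17-14|=3
Sum = 17
MAE = 17/5 = 17/5

17/5


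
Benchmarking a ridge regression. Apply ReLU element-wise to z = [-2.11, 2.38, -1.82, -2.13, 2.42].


ReLU(-2.11) = max(0, -2.11) = 0.0
ReLU(2.38) = max(0, 2.38) = 2.38
ReLU(-1.82) = max(0, -1.82) = 0.0
ReLU(-2.13) = max(0, -2.13) = 0.0
ReLU(2.42) = max(0, 2.42) = 2.42
result = [0.0, 2.38, 0.0, 0.0, 2.42]

[0.0, 2.38, 0.0, 0.0, 2.42]


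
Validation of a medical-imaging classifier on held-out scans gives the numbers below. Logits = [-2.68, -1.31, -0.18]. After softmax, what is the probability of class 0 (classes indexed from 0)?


Exponentials: e^-2.68=0.0686, e^-1.31=0.2698, e^-0.18=0.8353
Sum = 1.1737
Softmax = [0.0584, 0.2299, 0.7117]
p[0] = 0.0686/1.1737 = 0.0584

0.0584


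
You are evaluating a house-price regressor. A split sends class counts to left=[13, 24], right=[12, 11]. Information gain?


Parent = [25, 35], H_parent = 0.9799
H_left = 0.9353 (n=37), H_right = 0.9986 (n=23)
H_children = (37/60)·0.9353 + (23/60)·0.9986 = 0.9596
IG = 0.9799 - 0.9596 = 0.0203

0.0203


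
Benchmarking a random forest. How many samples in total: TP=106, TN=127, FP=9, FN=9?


Total = TP + TN + FP + FN
= 106 + 127 + 9 + 9
= 251
(Predicted positive: 115, predicted negative: 136)

251


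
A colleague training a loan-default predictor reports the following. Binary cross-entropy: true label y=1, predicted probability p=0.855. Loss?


BCE = -[y·ln(p) + (1-y)·ln(1-p)]
= -1·ln(0.855) - 0
= -ln(0.855) = 0.1567

0.1567


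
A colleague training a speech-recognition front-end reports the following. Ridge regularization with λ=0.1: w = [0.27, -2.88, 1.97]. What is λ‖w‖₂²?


‖w‖₂² = (0.27)² + (-2.88)² + (1.97)²
     = 0.0729 + 8.2944 + 3.8809
     = 12.2482
λ·‖w‖₂² = 0.1·12.2482 = 1.22482

1.22482


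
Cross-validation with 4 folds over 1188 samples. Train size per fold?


Fold size = 1188/4 = 297
Training per fold = 1188 - 297 = 891

891


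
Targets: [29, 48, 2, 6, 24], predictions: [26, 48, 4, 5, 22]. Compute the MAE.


Absolute errors: |29-26|=3, |48-48|=0, |2-4|=2, |6-5|=1, |24-22|=2
Sum = 8
MAE = 8/5 = 8/5

8/5


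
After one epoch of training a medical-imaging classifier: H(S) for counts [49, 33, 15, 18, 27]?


Probabilities: [49/142, 33/142, 15/142, 18/142, 27/142] ≈ [0.3451, 0.2324, 0.1056, 0.1268, 0.1901]
H = -((49/142)·log₂(49/142) + (33/142)·log₂(33/142) + (15/142)·log₂(15/142) + (18/142)·log₂(18/142) + (27/142)·log₂(27/142))
  = 2.1946 bits

2.1946 bits


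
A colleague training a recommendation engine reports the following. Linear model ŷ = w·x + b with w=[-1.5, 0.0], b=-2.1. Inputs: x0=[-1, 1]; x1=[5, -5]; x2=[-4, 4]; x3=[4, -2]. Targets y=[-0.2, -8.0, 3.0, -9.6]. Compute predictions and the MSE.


ŷ0 = (-1.5)·(-1) + (0.0)·(1) - 2.1 = -0.6
ŷ1 = (-1.5)·(5) + (0.0)·(-5) - 2.1 = -9.6
ŷ2 = (-1.5)·(-4) + (0.0)·(4) - 2.1 = 3.9
ŷ3 = (-1.5)·(4) + (0.0)·(-2) - 2.1 = -8.1
errors² = [0.16, 2.56, 0.81, 2.25]
MSE = 5.7800/4 = 1.445

1.445


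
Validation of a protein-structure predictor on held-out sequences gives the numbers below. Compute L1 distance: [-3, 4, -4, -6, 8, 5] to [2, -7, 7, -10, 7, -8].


d = |-3-2| + |4+ 7| + |-4-7| + |-6+ 10| + |8-7| + |5+ 8|
  = 5 + 11 + 11 + 4 + 1 + 13
  = 45

45


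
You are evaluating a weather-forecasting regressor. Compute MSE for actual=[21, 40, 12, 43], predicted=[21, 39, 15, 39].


Squared errors: (21-21)²=0, (40-39)²=1, (12-15)²=9, (43-39)²=16
Sum = 26
MSE = 26/4 = 13/2

13/2


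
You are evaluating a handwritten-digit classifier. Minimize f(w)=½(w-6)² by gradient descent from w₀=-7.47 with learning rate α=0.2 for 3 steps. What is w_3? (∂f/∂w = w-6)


step 1: grad = -7.47-6 = -13.47; w = -7.47 - 0.2·(-13.47) = -4.776
step 2: grad = -4.776-6 = -10.776; w = -4.776 - 0.2·(-10.776) = -2.6208
step 3: grad = -2.6208-6 = -8.6208; w = -2.6208 - 0.2·(-8.6208) = -0.89664

-0.89664


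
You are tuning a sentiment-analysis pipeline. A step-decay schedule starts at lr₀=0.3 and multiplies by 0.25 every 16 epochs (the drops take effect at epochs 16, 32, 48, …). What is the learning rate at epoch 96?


n_drops = ⌊96/16⌋ = 6
lr = 0.3·0.25^6 = 0.3·0.000244140625 = 0.0000732421875

0.0000732421875


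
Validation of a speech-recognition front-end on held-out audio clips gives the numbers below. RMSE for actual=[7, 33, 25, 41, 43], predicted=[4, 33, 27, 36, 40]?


MSE = 47/5 = 9.4
RMSE = √(47/5) = 3.0659

3.0659


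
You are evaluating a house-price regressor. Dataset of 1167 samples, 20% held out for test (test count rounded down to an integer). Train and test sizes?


Test = ⌊1167·20/100⌋ = 233
Train = 1167 - 233 = 934

Train: 934, Test: 233


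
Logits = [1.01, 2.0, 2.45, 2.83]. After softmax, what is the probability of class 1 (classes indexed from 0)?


Exponentials: e^1.01=2.7456, e^2.0=7.3891, e^2.45=11.5883, e^2.83=16.9455
Sum = 38.6685
Softmax = [0.071, 0.1911, 0.2997, 0.4382]
p[1] = 7.3891/38.6685 = 0.1911

0.1911


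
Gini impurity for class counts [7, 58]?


Probabilities: [7/65, 58/65] ≈ [0.1077, 0.8923]
Σpᵢ² = (49 + 3364)/65² = 3413/4225
Gini = 1 - Σpᵢ² = 1 - 3413/4225 = 0.1922

0.1922


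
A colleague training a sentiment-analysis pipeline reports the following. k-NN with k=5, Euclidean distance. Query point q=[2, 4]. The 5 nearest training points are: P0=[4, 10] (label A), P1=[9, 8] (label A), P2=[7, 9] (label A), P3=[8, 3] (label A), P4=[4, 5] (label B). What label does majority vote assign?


d(q,P0) = 6.3246  (label A)
d(q,P1) = 8.0623  (label A)
d(q,P2) = 7.0711  (label A)
d(q,P3) = 6.0828  (label A)
d(q,P4) = 2.2361  (label B)
Votes: A=4, B=1
Majority → A

A


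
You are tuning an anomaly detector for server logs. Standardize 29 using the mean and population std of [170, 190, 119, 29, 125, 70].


μ = 117.1667, σ = 55.0134
z = (29 - 117.1667)/55.0134 = -1.6026

-1.6026


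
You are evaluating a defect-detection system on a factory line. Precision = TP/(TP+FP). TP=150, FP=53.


Precision = TP/(TP+FP)
= 150/(150+53)
= 150/203 = 73.89%

73.89%


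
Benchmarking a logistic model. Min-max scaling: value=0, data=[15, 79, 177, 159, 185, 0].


min=0, max=185
(0-0)/(185-0) = 0/185 = 0.0

0.0


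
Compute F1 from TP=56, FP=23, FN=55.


Precision = 56/79 = 0.7089
Recall = 56/111 = 0.5045
F1 = 2·P·R/(P+R) = 2·TP/(2·TP+FP+FN) = 112/(112+23+55) = 112/190 = 0.5895

0.5895


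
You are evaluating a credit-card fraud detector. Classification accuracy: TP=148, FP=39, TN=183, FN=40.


Accuracy = (TP+TN)/(TP+TN+FP+FN)
= (148+183)/(410)
= 331/410 = 80.73%

80.73%


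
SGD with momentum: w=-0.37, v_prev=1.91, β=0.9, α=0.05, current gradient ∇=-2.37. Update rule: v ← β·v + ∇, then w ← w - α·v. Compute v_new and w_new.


v_new = 0.9·1.91 - 2.37 = 1.719 - 2.37 = -0.651
w_new = -0.37 - 0.05·-0.651 = -0.37 + 0.03255 = -0.33745

v_new=-0.651, w_new=-0.33745


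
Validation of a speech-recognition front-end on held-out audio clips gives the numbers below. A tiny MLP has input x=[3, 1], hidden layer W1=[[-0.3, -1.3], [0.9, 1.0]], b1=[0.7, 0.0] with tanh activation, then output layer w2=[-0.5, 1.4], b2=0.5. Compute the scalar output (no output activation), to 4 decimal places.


z1[0] = (-0.3)·(3) + (-1.3)·(1) + 0.7 = -1.5
z1[1] = (0.9)·(3) + (1.0)·(1) + 0.0 = 3.7
h = tanh(z1) = [-0.9051, 0.9988]
output = (-0.5)·(-0.9051) + (1.4)·(0.9988) + 0.5 = 2.3509

2.3509


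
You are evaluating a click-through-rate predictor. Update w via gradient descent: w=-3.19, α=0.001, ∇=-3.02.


w_new = w - α·∇
= -3.19 - 0.001·-3.02
= -3.19 + 0.00302
= -3.18698

-3.18698


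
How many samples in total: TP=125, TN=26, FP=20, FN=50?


Total = TP + TN + FP + FN
= 125 + 26 + 20 + 50
= 221
(Predicted positive: 145, predicted negative: 76)

221


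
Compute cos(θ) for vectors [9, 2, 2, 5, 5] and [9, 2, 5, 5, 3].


A·B = 9·9 + 2·2 + 2·5 + 5·5 + 5·3 = 135
‖A‖ = √139 = 11.7898, ‖B‖ = √144 = 12
cos = 135/(√139·√144) = 135/√20016 = 0.9542

0.9542


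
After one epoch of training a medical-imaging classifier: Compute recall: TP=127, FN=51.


Recall = TP/(TP+FN)
= 127/(127+51)
= 127/178 = 71.35%

71.35%


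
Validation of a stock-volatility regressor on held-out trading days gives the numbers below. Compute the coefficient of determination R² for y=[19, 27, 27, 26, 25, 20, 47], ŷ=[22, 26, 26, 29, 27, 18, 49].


ȳ = 27.2857
SS_res = Σ(y-ŷ)² = 32
SS_tot = Σ(y-ȳ)² = 517.43
R² = 1 - SS_res/SS_tot = 1 - 0.0618 = 0.9382

0.9382


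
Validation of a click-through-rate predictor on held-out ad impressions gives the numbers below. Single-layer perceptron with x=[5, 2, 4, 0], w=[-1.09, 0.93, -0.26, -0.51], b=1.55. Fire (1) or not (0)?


z = (5)·(-1.09) + (2)·(0.93) + (4)·(-0.26) + (0)·(-0.51) + 1.55
  = -3.08
step(z) = 0 (z<0)

0


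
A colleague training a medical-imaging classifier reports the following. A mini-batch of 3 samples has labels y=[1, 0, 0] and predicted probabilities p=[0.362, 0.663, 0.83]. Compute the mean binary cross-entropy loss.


L[0] = -ln(0.362) = 1.0161
L[1] = -ln(1-0.663) = -ln(0.337) = 1.0877
L[2] = -ln(1-0.83) = -ln(0.17) = 1.772
mean = (1.0161 + 1.0877 + 1.772)/3 = 1.2919

1.2919


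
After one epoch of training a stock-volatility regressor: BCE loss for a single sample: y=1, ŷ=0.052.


BCE = -[y·ln(p) + (1-y)·ln(1-p)]
= -1·ln(0.052) - 0
= -ln(0.052) = 2.9565

2.9565


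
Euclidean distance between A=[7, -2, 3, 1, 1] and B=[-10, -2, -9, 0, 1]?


d = √((7+ 10)² + (-2+ 2)² + (3+ 9)² + (1-0)² + (1-1)²)
  = √(289 + 0 + 144 + 1 + 0)
  = √434 = 20.8327

20.8327


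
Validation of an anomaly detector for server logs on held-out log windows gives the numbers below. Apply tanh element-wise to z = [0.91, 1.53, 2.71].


tanh(0.91) = 0.7211
tanh(1.53) = 0.9104
tanh(2.71) = 0.9912
result = [0.7211, 0.9104, 0.9912]

[0.7211, 0.9104, 0.9912]


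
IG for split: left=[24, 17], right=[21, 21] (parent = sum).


Parent = [45, 38], H_parent = 0.9949
H_left = 0.9789 (n=41), H_right = 1 (n=42)
H_children = (41/83)·0.9789 + (42/83)·1 = 0.9896
IG = 0.9949 - 0.9896 = 0.0053

0.0053


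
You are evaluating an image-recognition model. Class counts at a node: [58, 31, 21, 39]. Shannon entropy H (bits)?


Probabilities: [58/149, 31/149, 21/149, 39/149] ≈ [0.3893, 0.2081, 0.1409, 0.2617]
H = -((58/149)·log₂(58/149) + (31/149)·log₂(31/149) + (21/149)·log₂(21/149) + (39/149)·log₂(39/149))
  = 1.9057 bits

1.9057 bits


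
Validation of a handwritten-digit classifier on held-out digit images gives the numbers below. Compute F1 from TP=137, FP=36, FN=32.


Precision = 137/173 = 0.7919
Recall = 137/169 = 0.8107
F1 = 2·P·R/(P+R) = 2·TP/(2·TP+FP+FN) = 274/(274+36+32) = 274/342 = 0.8012

0.8012


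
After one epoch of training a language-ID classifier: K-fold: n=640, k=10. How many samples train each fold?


Fold size = 640/10 = 64
Training per fold = 640 - 64 = 576

576


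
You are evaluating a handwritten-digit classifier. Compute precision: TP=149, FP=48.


Precision = TP/(TP+FP)
= 149/(149+48)
= 149/197 = 75.63%

75.63%


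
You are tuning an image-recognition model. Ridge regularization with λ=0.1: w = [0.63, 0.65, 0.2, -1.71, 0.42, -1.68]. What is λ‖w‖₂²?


‖w‖₂² = (0.63)² + (0.65)² + (0.2)² + (-1.71)² + (0.42)² + (-1.68)²
     = 0.3969 + 0.4225 + 0.04 + 2.9241 + 0.1764 + 2.8224
     = 6.7823
λ·‖w‖₂² = 0.1·6.7823 = 0.67823

0.67823


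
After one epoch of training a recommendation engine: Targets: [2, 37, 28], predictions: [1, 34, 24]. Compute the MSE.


Squared errors: (2-1)²=1, (37-34)²=9, (28-24)²=16
Sum = 26
MSE = 26/3 = 26/3

26/3


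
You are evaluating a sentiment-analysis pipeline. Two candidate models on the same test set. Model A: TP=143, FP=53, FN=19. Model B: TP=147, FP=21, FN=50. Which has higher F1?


Model A: P=143/196=0.7296, R=143/162=0.8827, F1=2PR/(P+R)=2TP/(2TP+FP+FN)=286/358=0.7989
Model B: P=147/168=0.875, R=147/197=0.7462, F1=2PR/(P+R)=2TP/(2TP+FP+FN)=294/365=0.8055
0.7989 < 0.8055 → Model B

Model B


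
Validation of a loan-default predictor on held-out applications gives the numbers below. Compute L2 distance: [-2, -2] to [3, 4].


d = √((-2-3)² + (-2-4)²)
  = √(25 + 36)
  = √61 = 7.8102

7.8102


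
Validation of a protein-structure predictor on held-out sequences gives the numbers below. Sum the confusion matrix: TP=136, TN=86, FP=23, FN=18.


Total = TP + TN + FP + FN
= 136 + 86 + 23 + 18
= 263
(Predicted positive: 159, predicted negative: 104)

263


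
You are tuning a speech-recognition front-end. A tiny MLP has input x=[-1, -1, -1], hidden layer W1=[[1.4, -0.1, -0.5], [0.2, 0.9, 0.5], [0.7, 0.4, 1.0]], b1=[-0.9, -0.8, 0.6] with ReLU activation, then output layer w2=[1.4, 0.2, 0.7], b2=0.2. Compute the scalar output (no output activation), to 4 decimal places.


z1[0] = (1.4)·(-1) + (-0.1)·(-1) + (-0.5)·(-1) - 0.9 = -1.7
z1[1] = (0.2)·(-1) + (0.9)·(-1) + (0.5)·(-1) - 0.8 = -2.4
z1[2] = (0.7)·(-1) + (0.4)·(-1) + (1.0)·(-1) + 0.6 = -1.5
h = ReLU(z1) = [0.0, 0.0, 0.0]
output = (1.4)·(0.0) + (0.2)·(0.0) + (0.7)·(0.0) + 0.2 = 0.2

0.2


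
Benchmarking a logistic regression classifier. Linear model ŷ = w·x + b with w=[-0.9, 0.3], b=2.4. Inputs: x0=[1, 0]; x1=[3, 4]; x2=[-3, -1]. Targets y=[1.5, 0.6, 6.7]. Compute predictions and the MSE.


ŷ0 = (-0.9)·(1) + (0.3)·(0) + 2.4 = 1.5
ŷ1 = (-0.9)·(3) + (0.3)·(4) + 2.4 = 0.9
ŷ2 = (-0.9)·(-3) + (0.3)·(-1) + 2.4 = 4.8
errors² = [0.0, 0.09, 3.61]
MSE = 3.7000/3 = 1.2333

1.2333


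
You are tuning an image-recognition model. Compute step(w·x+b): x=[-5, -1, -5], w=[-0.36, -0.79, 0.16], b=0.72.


z = (-5)·(-0.36) + (-1)·(-0.79) + (-5)·(0.16) + 0.72
  = 2.51
step(z) = 1 (z≥0)

1


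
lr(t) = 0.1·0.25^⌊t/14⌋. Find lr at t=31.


n_drops = ⌊31/14⌋ = 2
lr = 0.1·0.25^2 = 0.1·0.0625 = 0.00625

0.00625


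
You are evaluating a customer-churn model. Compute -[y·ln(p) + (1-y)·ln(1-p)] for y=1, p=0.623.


BCE = -[y·ln(p) + (1-y)·ln(1-p)]
= -1·ln(0.623) - 0
= -ln(0.623) = 0.4732

0.4732


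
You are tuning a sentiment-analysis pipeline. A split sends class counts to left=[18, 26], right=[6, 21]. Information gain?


Parent = [24, 47], H_parent = 0.9229
H_left = 0.976 (n=44), H_right = 0.7642 (n=27)
H_children = (44/71)·0.976 + (27/71)·0.7642 = 0.8955
IG = 0.9229 - 0.8955 = 0.0274

0.0274


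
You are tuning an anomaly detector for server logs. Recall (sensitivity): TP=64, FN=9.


Recall = TP/(TP+FN)
= 64/(64+9)
= 64/73 = 87.67%

87.67%


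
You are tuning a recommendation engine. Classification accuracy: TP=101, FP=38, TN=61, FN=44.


Accuracy = (TP+TN)/(TP+TN+FP+FN)
= (101+61)/(244)
= 162/244 = 66.39%

66.39%


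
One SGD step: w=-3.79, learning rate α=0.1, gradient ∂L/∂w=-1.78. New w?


w_new = w - α·∇
= -3.79 - 0.1·-1.78
= -3.79 + 0.178
= -3.612

-3.612


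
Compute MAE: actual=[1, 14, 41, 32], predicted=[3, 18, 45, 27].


Absolute errors: |1-3|=2, |14-18|=4, |41-45|=4, |32-27|=5
Sum = 15
MAE = 15/4 = 15/4

15/4


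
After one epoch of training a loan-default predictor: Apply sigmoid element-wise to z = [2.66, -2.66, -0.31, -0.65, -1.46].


σ(2.66) = 1/(1+e^-2.66) = 0.9346
σ(-2.66) = 1/(1+e^2.66) = 0.0654
σ(-0.31) = 1/(1+e^0.31) = 0.4231
σ(-0.65) = 1/(1+e^0.65) = 0.343
σ(-1.46) = 1/(1+e^1.46) = 0.1885
result = [0.9346, 0.0654, 0.4231, 0.343, 0.1885]

[0.9346, 0.0654, 0.4231, 0.343, 0.1885]


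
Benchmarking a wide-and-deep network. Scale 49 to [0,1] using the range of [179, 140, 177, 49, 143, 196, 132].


min=49, max=196
(49-49)/(196-49) = 0/147 = 0.0

0.0


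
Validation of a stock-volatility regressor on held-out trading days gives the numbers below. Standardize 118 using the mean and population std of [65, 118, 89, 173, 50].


μ = 99, σ = 43.5752
z = (118 - 99)/43.5752 = 0.436

0.436


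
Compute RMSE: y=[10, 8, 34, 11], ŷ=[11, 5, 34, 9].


MSE = 14/4 = 3.5
RMSE = √(14/4) = 1.8708

1.8708


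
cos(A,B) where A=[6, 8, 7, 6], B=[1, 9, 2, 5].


A·B = 6·1 + 8·9 + 7·2 + 6·5 = 122
‖A‖ = √185 = 13.6015, ‖B‖ = √111 = 10.5357
cos = 122/(√185·√111) = 122/√20535 = 0.8514

0.8514


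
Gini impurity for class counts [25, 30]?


Probabilities: [25/55, 30/55] ≈ [0.4545, 0.5455]
Σpᵢ² = (625 + 900)/55² = 1525/3025
Gini = 1 - Σpᵢ² = 1 - 1525/3025 = 0.4959

0.4959


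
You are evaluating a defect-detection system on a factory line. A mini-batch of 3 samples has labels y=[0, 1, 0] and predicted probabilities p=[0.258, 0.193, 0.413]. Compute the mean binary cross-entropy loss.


L[0] = -ln(1-0.258) = -ln(0.742) = 0.2984
L[1] = -ln(0.193) = 1.6451
L[2] = -ln(1-0.413) = -ln(0.587) = 0.5327
mean = (0.2984 + 1.6451 + 0.5327)/3 = 0.8254

0.8254


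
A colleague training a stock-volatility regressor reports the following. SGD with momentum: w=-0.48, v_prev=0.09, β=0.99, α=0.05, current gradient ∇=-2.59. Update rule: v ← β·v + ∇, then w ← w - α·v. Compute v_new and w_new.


v_new = 0.99·0.09 - 2.59 = 0.0891 - 2.59 = -2.5009
w_new = -0.48 - 0.05·-2.5009 = -0.48 + 0.125045 = -0.354955

v_new=-2.5009, w_new=-0.354955


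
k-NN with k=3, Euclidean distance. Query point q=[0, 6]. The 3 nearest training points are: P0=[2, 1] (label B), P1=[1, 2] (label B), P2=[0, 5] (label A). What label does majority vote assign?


d(q,P0) = 5.3852  (label B)
d(q,P1) = 4.1231  (label B)
d(q,P2) = 1.0  (label A)
Votes: A=1, B=2
Majority → B

B


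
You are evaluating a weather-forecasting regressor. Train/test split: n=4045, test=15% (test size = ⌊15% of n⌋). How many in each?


Test = ⌊4045·15/100⌋ = 606
Train = 4045 - 606 = 3439

Train: 3439, Test: 606


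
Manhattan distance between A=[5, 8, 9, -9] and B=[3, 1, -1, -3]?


d = |5-3| + |8-1| + |9+ 1| + |-9+ 3|
  = 2 + 7 + 10 + 6
  = 25

25


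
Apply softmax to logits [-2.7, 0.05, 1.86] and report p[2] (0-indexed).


Exponentials: e^-2.7=0.0672, e^0.05=1.0513, e^1.86=6.4237
Sum = 7.5422
Softmax = [0.0089, 0.1394, 0.8517]
p[2] = 6.4237/7.5422 = 0.8517

0.8517


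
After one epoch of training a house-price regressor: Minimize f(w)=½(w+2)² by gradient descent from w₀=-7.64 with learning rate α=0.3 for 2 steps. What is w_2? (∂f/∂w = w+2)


step 1: grad = -7.64+2 = -5.64; w = -7.64 - 0.3·(-5.64) = -5.948
step 2: grad = -5.948+2 = -3.948; w = -5.948 - 0.3·(-3.948) = -4.7636

-4.7636


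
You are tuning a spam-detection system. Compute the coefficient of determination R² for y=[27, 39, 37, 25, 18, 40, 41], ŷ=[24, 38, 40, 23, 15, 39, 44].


ȳ = 32.4286
SS_res = Σ(y-ŷ)² = 42
SS_tot = Σ(y-ȳ)² = 487.71
R² = 1 - SS_res/SS_tot = 1 - 0.0861 = 0.9139

0.9139


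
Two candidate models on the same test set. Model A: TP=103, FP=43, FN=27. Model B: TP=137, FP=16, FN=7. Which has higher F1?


Model A: P=103/146=0.7055, R=103/130=0.7923, F1=2PR/(P+R)=2TP/(2TP+FP+FN)=206/276=0.7464
Model B: P=137/153=0.8954, R=137/144=0.9514, F1=2PR/(P+R)=2TP/(2TP+FP+FN)=274/297=0.9226
0.7464 < 0.9226 → Model B

Model B


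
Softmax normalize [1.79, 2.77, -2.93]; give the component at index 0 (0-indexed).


Exponentials: e^1.79=5.9895, e^2.77=15.9586, e^-2.93=0.0534
Sum = 22.0015
Softmax = [0.2722, 0.7253, 0.0024]
p[0] = 5.9895/22.0015 = 0.2722

0.2722


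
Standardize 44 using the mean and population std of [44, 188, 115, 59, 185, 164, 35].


μ = 112.8571, σ = 62.3067
z = (44 - 112.8571)/62.3067 = -1.1051

-1.1051


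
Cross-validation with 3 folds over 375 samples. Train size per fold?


Fold size = 375/3 = 125
Training per fold = 375 - 125 = 250

250


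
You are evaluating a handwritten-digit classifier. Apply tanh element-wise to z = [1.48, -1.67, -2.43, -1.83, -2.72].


tanh(1.48) = 0.9015
tanh(-1.67) = -0.9316
tanh(-2.43) = -0.9846
tanh(-1.83) = -0.9498
tanh(-2.72) = -0.9914
result = [0.9015, -0.9316, -0.9846, -0.9498, -0.9914]

[0.9015, -0.9316, -0.9846, -0.9498, -0.9914]


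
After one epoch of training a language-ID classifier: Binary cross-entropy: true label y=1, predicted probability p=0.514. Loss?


BCE = -[y·ln(p) + (1-y)·ln(1-p)]
= -1·ln(0.514) - 0
= -ln(0.514) = 0.6655

0.6655


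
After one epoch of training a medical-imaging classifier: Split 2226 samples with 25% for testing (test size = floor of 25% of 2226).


Test = ⌊2226·25/100⌋ = 556
Train = 2226 - 556 = 1670

Train: 1670, Test: 556


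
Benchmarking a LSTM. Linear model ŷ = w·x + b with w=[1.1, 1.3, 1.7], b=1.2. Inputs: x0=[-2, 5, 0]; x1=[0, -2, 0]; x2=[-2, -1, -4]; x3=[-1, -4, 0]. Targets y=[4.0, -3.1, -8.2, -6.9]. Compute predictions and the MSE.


ŷ0 = (1.1)·(-2) + (1.3)·(5) + (1.7)·(0) + 1.2 = 5.5
ŷ1 = (1.1)·(0) + (1.3)·(-2) + (1.7)·(0) + 1.2 = -1.4
ŷ2 = (1.1)·(-2) + (1.3)·(-1) + (1.7)·(-4) + 1.2 = -9.1
ŷ3 = (1.1)·(-1) + (1.3)·(-4) + (1.7)·(0) + 1.2 = -5.1
errors² = [2.25, 2.89, 0.81, 3.24]
MSE = 9.1900/4 = 2.2975

2.2975


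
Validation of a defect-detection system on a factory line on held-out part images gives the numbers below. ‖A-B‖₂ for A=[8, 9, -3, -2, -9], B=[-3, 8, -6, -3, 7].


d = √((8+ 3)² + (9-8)² + (-3+ 6)² + (-2+ 3)² + (-9-7)²)
  = √(121 + 1 + 9 + 1 + 256)
  = √388 = 19.6977

19.6977


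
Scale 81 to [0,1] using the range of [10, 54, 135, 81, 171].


min=10, max=171
(81-10)/(171-10) = 71/161 = 0.441

0.441


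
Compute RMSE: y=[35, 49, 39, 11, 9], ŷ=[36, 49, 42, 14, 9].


MSE = 19/5 = 3.8
RMSE = √(19/5) = 1.9494

1.9494


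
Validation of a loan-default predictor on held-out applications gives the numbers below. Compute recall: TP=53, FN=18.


Recall = TP/(TP+FN)
= 53/(53+18)
= 53/71 = 74.65%

74.65%


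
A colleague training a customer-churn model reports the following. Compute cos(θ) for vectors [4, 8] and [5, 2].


A·B = 4·5 + 8·2 = 36
‖A‖ = √80 = 8.9443, ‖B‖ = √29 = 5.3852
cos = 36/(√80·√29) = 36/√2320 = 0.7474

0.7474


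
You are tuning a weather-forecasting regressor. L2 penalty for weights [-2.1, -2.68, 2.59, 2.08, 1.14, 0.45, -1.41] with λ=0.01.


‖w‖₂² = (-2.1)² + (-2.68)² + (2.59)² + (2.08)² + (1.14)² + (0.45)² + (-1.41)²
     = 4.41 + 7.1824 + 6.7081 + 4.3264 + 1.2996 + 0.2025 + 1.9881
     = 26.1171
λ·‖w‖₂² = 0.01·26.1171 = 0.261171

0.261171


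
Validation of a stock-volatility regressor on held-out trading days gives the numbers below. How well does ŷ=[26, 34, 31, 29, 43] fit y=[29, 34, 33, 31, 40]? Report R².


ȳ = 33.4
SS_res = Σ(y-ŷ)² = 26
SS_tot = Σ(y-ȳ)² = 69.2
R² = 1 - SS_res/SS_tot = 1 - 0.3757 = 0.6243

0.6243


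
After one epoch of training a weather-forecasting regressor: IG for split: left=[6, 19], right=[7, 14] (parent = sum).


Parent = [13, 33], H_parent = 0.859
H_left = 0.795 (n=25), H_right = 0.9183 (n=21)
H_children = (25/46)·0.795 + (21/46)·0.9183 = 0.8513
IG = 0.859 - 0.8513 = 0.0077

0.0077


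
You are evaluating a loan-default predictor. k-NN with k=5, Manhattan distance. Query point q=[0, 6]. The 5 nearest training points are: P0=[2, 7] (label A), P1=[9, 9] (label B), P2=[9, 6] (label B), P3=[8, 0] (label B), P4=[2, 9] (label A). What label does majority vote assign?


d(q,P0) = 3  (label A)
d(q,P1) = 12  (label B)
d(q,P2) = 9  (label B)
d(q,P3) = 14  (label B)
d(q,P4) = 5  (label A)
Votes: A=2, B=3
Majority → B

B


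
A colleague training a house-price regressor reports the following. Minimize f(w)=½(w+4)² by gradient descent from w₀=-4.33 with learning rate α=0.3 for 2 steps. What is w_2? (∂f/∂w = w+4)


step 1: grad = -4.33+4 = -0.33; w = -4.33 - 0.3·(-0.33) = -4.231
step 2: grad = -4.231+4 = -0.231; w = -4.231 - 0.3·(-0.231) = -4.1617

-4.1617


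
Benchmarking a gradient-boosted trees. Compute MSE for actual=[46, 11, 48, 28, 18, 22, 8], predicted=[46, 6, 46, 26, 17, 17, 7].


Squared errors: (46-46)²=0, (11-6)²=25, (48-46)²=4, (28-26)²=4, (18-17)²=1, (22-17)²=25, (8-7)²=1
Sum = 60
MSE = 60/7 = 60/7

60/7


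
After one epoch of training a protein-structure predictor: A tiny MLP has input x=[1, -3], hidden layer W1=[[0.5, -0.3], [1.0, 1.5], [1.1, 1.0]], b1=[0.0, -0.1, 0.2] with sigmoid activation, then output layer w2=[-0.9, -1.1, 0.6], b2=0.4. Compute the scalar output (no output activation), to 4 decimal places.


z1[0] = (0.5)·(1) + (-0.3)·(-3) + 0.0 = 1.4
z1[1] = (1.0)·(1) + (1.5)·(-3) - 0.1 = -3.6
z1[2] = (1.1)·(1) + (1.0)·(-3) + 0.2 = -1.7
h = sigmoid(z1) = [0.8022, 0.0266, 0.1545]
output = (-0.9)·(0.8022) + (-1.1)·(0.0266) + (0.6)·(0.1545) + 0.4 = -0.2585

-0.2585


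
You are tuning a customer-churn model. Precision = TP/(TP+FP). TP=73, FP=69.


Precision = TP/(TP+FP)
= 73/(73+69)
= 73/142 = 51.41%

51.41%


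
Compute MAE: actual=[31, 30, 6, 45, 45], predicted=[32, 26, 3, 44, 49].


Absolute errors: |31-32|=1, |30-26|=4, |6-3|=3, |45-44|=1, |45-49|=4
Sum = 13
MAE = 13/5 = 13/5

13/5


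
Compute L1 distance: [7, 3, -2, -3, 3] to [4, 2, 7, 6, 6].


d = |7-4| + |3-2| + |-2-7| + |-3-6| + |3-6|
  = 3 + 1 + 9 + 9 + 3
  = 25

25


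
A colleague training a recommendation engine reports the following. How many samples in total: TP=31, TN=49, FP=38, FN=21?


Total = TP + TN + FP + FN
= 31 + 49 + 38 + 21
= 139
(Predicted positive: 69, predicted negative: 70)

139


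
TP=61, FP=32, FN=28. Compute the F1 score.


Precision = 61/93 = 0.6559
Recall = 61/89 = 0.6854
F1 = 2·P·R/(P+R) = 2·TP/(2·TP+FP+FN) = 122/(122+32+28) = 122/182 = 0.6703

0.6703
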